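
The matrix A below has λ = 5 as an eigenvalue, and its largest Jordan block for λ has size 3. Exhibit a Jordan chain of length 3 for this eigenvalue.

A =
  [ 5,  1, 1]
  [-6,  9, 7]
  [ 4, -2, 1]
A Jordan chain for λ = 5 of length 3:
v_1 = (-2, 4, -4)ᵀ
v_2 = (0, -6, 4)ᵀ
v_3 = (1, 0, 0)ᵀ

Let N = A − (5)·I. We want v_3 with N^3 v_3 = 0 but N^2 v_3 ≠ 0; then v_{j-1} := N · v_j for j = 3, …, 2.

Pick v_3 = (1, 0, 0)ᵀ.
Then v_2 = N · v_3 = (0, -6, 4)ᵀ.
Then v_1 = N · v_2 = (-2, 4, -4)ᵀ.

Sanity check: (A − (5)·I) v_1 = (0, 0, 0)ᵀ = 0. ✓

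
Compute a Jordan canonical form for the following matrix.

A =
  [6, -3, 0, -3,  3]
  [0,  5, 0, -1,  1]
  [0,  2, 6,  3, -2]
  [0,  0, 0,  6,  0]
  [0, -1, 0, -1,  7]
J_2(6) ⊕ J_2(6) ⊕ J_1(6)

The characteristic polynomial is
  det(x·I − A) = x^5 - 30*x^4 + 360*x^3 - 2160*x^2 + 6480*x - 7776 = (x - 6)^5

Eigenvalues and multiplicities (the geometric multiplicity of λ is n − rank(A − λI), which equals the number of Jordan blocks for λ):
  λ = 6: algebraic multiplicity = 5, geometric multiplicity = 3

Determining the block sizes for each eigenvalue:
  λ = 6: with am = 5 and gm = 3, the partition is not yet determined (e.g. several partitions of 5 into 3 parts exist). Let N = A − (6)·I. Computing rank(N^1) = 2, rank(N^2) = 0; the number of blocks of size ≥ j is rank(N^{j−1}) − rank(N^j), giving [3, 2]. So we have 2 block(s) of size 2, 1 block(s) of size 1 → block sizes [2, 2, 1]

Assembling the blocks gives a Jordan form
J =
  [6, 1, 0, 0, 0]
  [0, 6, 0, 0, 0]
  [0, 0, 6, 1, 0]
  [0, 0, 0, 6, 0]
  [0, 0, 0, 0, 6]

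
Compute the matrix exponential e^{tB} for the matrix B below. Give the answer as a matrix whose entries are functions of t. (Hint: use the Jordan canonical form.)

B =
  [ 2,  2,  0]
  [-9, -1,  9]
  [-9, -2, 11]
e^{tB} =
  [-6*t*exp(5*t) + 2*exp(5*t) - exp(2*t), -4*t*exp(5*t) + 2*exp(5*t) - 2*exp(2*t), 6*t*exp(5*t) - 2*exp(5*t) + 2*exp(2*t)]
  [-9*t*exp(5*t), -6*t*exp(5*t) + exp(5*t), 9*t*exp(5*t)]
  [-12*t*exp(5*t) + exp(5*t) - exp(2*t), -8*t*exp(5*t) + 2*exp(5*t) - 2*exp(2*t), 12*t*exp(5*t) - exp(5*t) + 2*exp(2*t)]

Strategy: write B = P · J · P⁻¹ where J is a Jordan canonical form, so e^{tB} = P · e^{tJ} · P⁻¹, and e^{tJ} can be computed block-by-block.

B has Jordan form
J =
  [2, 0, 0]
  [0, 5, 1]
  [0, 0, 5]
(up to reordering of blocks).

Per-block formulas:
  For a 1×1 block at λ = 2: exp(t · [2]) = [e^(2t)].
  For a 2×2 Jordan block J_2(5): exp(t · J_2(5)) = e^(5t)·(I + t·N), where N is the 2×2 nilpotent shift.

After assembling e^{tJ} and conjugating by P, we get:

e^{tB} =
  [-6*t*exp(5*t) + 2*exp(5*t) - exp(2*t), -4*t*exp(5*t) + 2*exp(5*t) - 2*exp(2*t), 6*t*exp(5*t) - 2*exp(5*t) + 2*exp(2*t)]
  [-9*t*exp(5*t), -6*t*exp(5*t) + exp(5*t), 9*t*exp(5*t)]
  [-12*t*exp(5*t) + exp(5*t) - exp(2*t), -8*t*exp(5*t) + 2*exp(5*t) - 2*exp(2*t), 12*t*exp(5*t) - exp(5*t) + 2*exp(2*t)]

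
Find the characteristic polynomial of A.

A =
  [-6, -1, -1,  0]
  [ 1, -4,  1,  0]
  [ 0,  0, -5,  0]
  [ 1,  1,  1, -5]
x^4 + 20*x^3 + 150*x^2 + 500*x + 625

Expanding det(x·I − A) (e.g. by cofactor expansion or by noting that A is similar to its Jordan form J, which has the same characteristic polynomial as A) gives
  χ_A(x) = x^4 + 20*x^3 + 150*x^2 + 500*x + 625
which factors as (x + 5)^4. The eigenvalues (with algebraic multiplicities) are λ = -5 with multiplicity 4.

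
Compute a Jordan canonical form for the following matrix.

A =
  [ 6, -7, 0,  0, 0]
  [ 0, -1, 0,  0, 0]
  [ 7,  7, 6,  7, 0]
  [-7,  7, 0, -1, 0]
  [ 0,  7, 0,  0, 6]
J_1(-1) ⊕ J_1(-1) ⊕ J_1(6) ⊕ J_1(6) ⊕ J_1(6)

The characteristic polynomial is
  det(x·I − A) = x^5 - 16*x^4 + 73*x^3 - 18*x^2 - 324*x - 216 = (x - 6)^3*(x + 1)^2

Eigenvalues and multiplicities (the geometric multiplicity of λ is n − rank(A − λI), which equals the number of Jordan blocks for λ):
  λ = -1: algebraic multiplicity = 2, geometric multiplicity = 2
  λ = 6: algebraic multiplicity = 3, geometric multiplicity = 3

Determining the block sizes for each eigenvalue:
  λ = -1: gm = am = 2, so every block has size 1 → block sizes [1, 1]
  λ = 6: gm = am = 3, so every block has size 1 → block sizes [1, 1, 1]

Assembling the blocks gives a Jordan form
J =
  [-1,  0, 0, 0, 0]
  [ 0, -1, 0, 0, 0]
  [ 0,  0, 6, 0, 0]
  [ 0,  0, 0, 6, 0]
  [ 0,  0, 0, 0, 6]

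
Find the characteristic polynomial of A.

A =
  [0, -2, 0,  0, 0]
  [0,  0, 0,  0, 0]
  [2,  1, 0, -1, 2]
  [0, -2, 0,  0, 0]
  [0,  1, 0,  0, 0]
x^5

Expanding det(x·I − A) (e.g. by cofactor expansion or by noting that A is similar to its Jordan form J, which has the same characteristic polynomial as A) gives
  χ_A(x) = x^5
which factors as x^5. The eigenvalues (with algebraic multiplicities) are λ = 0 with multiplicity 5.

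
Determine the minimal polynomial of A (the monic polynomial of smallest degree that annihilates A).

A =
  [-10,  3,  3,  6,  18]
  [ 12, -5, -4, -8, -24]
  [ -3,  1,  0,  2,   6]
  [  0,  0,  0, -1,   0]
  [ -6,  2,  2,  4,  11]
x^2 + 2*x + 1

The characteristic polynomial is χ_A(x) = (x + 1)^5, so the eigenvalues are known. The minimal polynomial is
  m_A(x) = Π_λ (x − λ)^{k_λ}
where k_λ is the size of the *largest* Jordan block for λ (equivalently, the smallest k with (A − λI)^k v = 0 for every generalised eigenvector v of λ).

  λ = -1: largest Jordan block has size 2, contributing (x + 1)^2

So m_A(x) = (x + 1)^2 = x^2 + 2*x + 1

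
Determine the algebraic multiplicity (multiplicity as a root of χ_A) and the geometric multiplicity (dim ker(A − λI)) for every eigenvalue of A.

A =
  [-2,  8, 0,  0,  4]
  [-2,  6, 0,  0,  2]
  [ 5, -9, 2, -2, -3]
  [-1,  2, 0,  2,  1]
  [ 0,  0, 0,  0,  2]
λ = 2: alg = 5, geom = 3

Step 1 — factor the characteristic polynomial to read off the algebraic multiplicities:
  χ_A(x) = (x - 2)^5

Step 2 — compute geometric multiplicities via the rank-nullity identity g(λ) = n − rank(A − λI):
  rank(A − (2)·I) = 2, so dim ker(A − (2)·I) = n − 2 = 3

Summary:
  λ = 2: algebraic multiplicity = 5, geometric multiplicity = 3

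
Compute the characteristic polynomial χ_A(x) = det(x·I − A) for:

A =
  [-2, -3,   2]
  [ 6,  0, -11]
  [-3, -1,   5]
x^3 - 3*x^2 + 3*x - 1

Expanding det(x·I − A) (e.g. by cofactor expansion or by noting that A is similar to its Jordan form J, which has the same characteristic polynomial as A) gives
  χ_A(x) = x^3 - 3*x^2 + 3*x - 1
which factors as (x - 1)^3. The eigenvalues (with algebraic multiplicities) are λ = 1 with multiplicity 3.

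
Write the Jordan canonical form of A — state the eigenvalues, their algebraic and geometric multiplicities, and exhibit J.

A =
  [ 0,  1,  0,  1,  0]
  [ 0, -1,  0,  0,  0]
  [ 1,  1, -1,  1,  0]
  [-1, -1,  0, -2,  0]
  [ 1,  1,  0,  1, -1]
J_2(-1) ⊕ J_1(-1) ⊕ J_1(-1) ⊕ J_1(-1)

The characteristic polynomial is
  det(x·I − A) = x^5 + 5*x^4 + 10*x^3 + 10*x^2 + 5*x + 1 = (x + 1)^5

Eigenvalues and multiplicities (the geometric multiplicity of λ is n − rank(A − λI), which equals the number of Jordan blocks for λ):
  λ = -1: algebraic multiplicity = 5, geometric multiplicity = 4

Determining the block sizes for each eigenvalue:
  λ = -1: 4 blocks summing to 5 forces exactly one block of size 2 and the rest size 1 → block sizes [2, 1, 1, 1]

Assembling the blocks gives a Jordan form
J =
  [-1,  1,  0,  0,  0]
  [ 0, -1,  0,  0,  0]
  [ 0,  0, -1,  0,  0]
  [ 0,  0,  0, -1,  0]
  [ 0,  0,  0,  0, -1]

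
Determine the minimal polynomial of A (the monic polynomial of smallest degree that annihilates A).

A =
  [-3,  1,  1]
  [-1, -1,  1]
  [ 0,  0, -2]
x^2 + 4*x + 4

The characteristic polynomial is χ_A(x) = (x + 2)^3, so the eigenvalues are known. The minimal polynomial is
  m_A(x) = Π_λ (x − λ)^{k_λ}
where k_λ is the size of the *largest* Jordan block for λ (equivalently, the smallest k with (A − λI)^k v = 0 for every generalised eigenvector v of λ).

  λ = -2: largest Jordan block has size 2, contributing (x + 2)^2

So m_A(x) = (x + 2)^2 = x^2 + 4*x + 4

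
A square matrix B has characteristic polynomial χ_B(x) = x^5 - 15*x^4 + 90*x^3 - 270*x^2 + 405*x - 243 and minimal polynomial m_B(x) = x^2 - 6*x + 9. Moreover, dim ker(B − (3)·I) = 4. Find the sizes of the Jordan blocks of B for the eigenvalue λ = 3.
Block sizes for λ = 3: [2, 1, 1, 1]

Step 1 — from the characteristic polynomial, algebraic multiplicity of λ = 3 is 5. From dim ker(B − (3)·I) = 4, there are exactly 4 Jordan blocks for λ = 3.
Step 2 — from the minimal polynomial, the factor (x − 3)^2 tells us the largest block for λ = 3 has size 2.
Step 3 — with total size 5, 4 blocks, and largest block 2, the block sizes (in nonincreasing order) are [2, 1, 1, 1].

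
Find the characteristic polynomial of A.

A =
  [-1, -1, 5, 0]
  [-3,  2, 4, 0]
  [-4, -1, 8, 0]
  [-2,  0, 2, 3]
x^4 - 12*x^3 + 54*x^2 - 108*x + 81

Expanding det(x·I − A) (e.g. by cofactor expansion or by noting that A is similar to its Jordan form J, which has the same characteristic polynomial as A) gives
  χ_A(x) = x^4 - 12*x^3 + 54*x^2 - 108*x + 81
which factors as (x - 3)^4. The eigenvalues (with algebraic multiplicities) are λ = 3 with multiplicity 4.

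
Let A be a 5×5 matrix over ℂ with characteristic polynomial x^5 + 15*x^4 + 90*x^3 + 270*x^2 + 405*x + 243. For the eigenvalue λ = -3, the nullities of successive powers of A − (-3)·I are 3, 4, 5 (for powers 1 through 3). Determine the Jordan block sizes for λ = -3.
Block sizes for λ = -3: [3, 1, 1]

From the dimensions of kernels of powers, the number of Jordan blocks of size at least j is d_j − d_{j−1} where d_j = dim ker(N^j) (with d_0 = 0). Computing the differences gives [3, 1, 1].
The number of blocks of size exactly k is (#blocks of size ≥ k) − (#blocks of size ≥ k + 1), so the partition is: 2 block(s) of size 1, 1 block(s) of size 3.
In nonincreasing order the block sizes are [3, 1, 1].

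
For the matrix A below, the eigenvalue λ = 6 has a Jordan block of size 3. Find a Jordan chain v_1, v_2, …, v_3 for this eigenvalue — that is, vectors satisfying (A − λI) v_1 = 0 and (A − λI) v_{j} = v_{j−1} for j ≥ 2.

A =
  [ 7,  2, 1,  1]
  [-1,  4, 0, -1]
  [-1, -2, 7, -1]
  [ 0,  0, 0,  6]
A Jordan chain for λ = 6 of length 3:
v_1 = (-2, 1, 0, 0)ᵀ
v_2 = (1, -1, -1, 0)ᵀ
v_3 = (1, 0, 0, 0)ᵀ

Let N = A − (6)·I. We want v_3 with N^3 v_3 = 0 but N^2 v_3 ≠ 0; then v_{j-1} := N · v_j for j = 3, …, 2.

Pick v_3 = (1, 0, 0, 0)ᵀ.
Then v_2 = N · v_3 = (1, -1, -1, 0)ᵀ.
Then v_1 = N · v_2 = (-2, 1, 0, 0)ᵀ.

Sanity check: (A − (6)·I) v_1 = (0, 0, 0, 0)ᵀ = 0. ✓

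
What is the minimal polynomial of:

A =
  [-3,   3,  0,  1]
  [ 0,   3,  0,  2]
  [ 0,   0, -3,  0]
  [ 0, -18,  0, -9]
x^2 + 6*x + 9

The characteristic polynomial is χ_A(x) = (x + 3)^4, so the eigenvalues are known. The minimal polynomial is
  m_A(x) = Π_λ (x − λ)^{k_λ}
where k_λ is the size of the *largest* Jordan block for λ (equivalently, the smallest k with (A − λI)^k v = 0 for every generalised eigenvector v of λ).

  λ = -3: largest Jordan block has size 2, contributing (x + 3)^2

So m_A(x) = (x + 3)^2 = x^2 + 6*x + 9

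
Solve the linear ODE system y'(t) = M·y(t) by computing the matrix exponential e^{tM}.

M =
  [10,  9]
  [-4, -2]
e^{tM} =
  [6*t*exp(4*t) + exp(4*t), 9*t*exp(4*t)]
  [-4*t*exp(4*t), -6*t*exp(4*t) + exp(4*t)]

Strategy: write M = P · J · P⁻¹ where J is a Jordan canonical form, so e^{tM} = P · e^{tJ} · P⁻¹, and e^{tJ} can be computed block-by-block.

M has Jordan form
J =
  [4, 1]
  [0, 4]
(up to reordering of blocks).

Per-block formulas:
  For a 2×2 Jordan block J_2(4): exp(t · J_2(4)) = e^(4t)·(I + t·N), where N is the 2×2 nilpotent shift.

After assembling e^{tJ} and conjugating by P, we get:

e^{tM} =
  [6*t*exp(4*t) + exp(4*t), 9*t*exp(4*t)]
  [-4*t*exp(4*t), -6*t*exp(4*t) + exp(4*t)]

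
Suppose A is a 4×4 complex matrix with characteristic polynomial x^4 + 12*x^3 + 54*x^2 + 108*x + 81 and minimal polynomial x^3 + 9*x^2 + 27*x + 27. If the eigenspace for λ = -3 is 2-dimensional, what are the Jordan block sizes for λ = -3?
Block sizes for λ = -3: [3, 1]

Step 1 — from the characteristic polynomial, algebraic multiplicity of λ = -3 is 4. From dim ker(A − (-3)·I) = 2, there are exactly 2 Jordan blocks for λ = -3.
Step 2 — from the minimal polynomial, the factor (x + 3)^3 tells us the largest block for λ = -3 has size 3.
Step 3 — with total size 4, 2 blocks, and largest block 3, the block sizes (in nonincreasing order) are [3, 1].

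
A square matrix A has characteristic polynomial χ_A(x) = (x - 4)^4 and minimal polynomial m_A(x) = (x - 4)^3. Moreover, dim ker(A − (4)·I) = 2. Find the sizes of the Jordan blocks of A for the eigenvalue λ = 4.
Block sizes for λ = 4: [3, 1]

Step 1 — from the characteristic polynomial, algebraic multiplicity of λ = 4 is 4. From dim ker(A − (4)·I) = 2, there are exactly 2 Jordan blocks for λ = 4.
Step 2 — from the minimal polynomial, the factor (x − 4)^3 tells us the largest block for λ = 4 has size 3.
Step 3 — with total size 4, 2 blocks, and largest block 3, the block sizes (in nonincreasing order) are [3, 1].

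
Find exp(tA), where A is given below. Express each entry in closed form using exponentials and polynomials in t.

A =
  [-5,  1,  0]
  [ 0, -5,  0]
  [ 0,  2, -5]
e^{tA} =
  [exp(-5*t), t*exp(-5*t), 0]
  [0, exp(-5*t), 0]
  [0, 2*t*exp(-5*t), exp(-5*t)]

Strategy: write A = P · J · P⁻¹ where J is a Jordan canonical form, so e^{tA} = P · e^{tJ} · P⁻¹, and e^{tJ} can be computed block-by-block.

A has Jordan form
J =
  [-5,  1,  0]
  [ 0, -5,  0]
  [ 0,  0, -5]
(up to reordering of blocks).

Per-block formulas:
  For a 1×1 block at λ = -5: exp(t · [-5]) = [e^(-5t)].
  For a 2×2 Jordan block J_2(-5): exp(t · J_2(-5)) = e^(-5t)·(I + t·N), where N is the 2×2 nilpotent shift.

After assembling e^{tJ} and conjugating by P, we get:

e^{tA} =
  [exp(-5*t), t*exp(-5*t), 0]
  [0, exp(-5*t), 0]
  [0, 2*t*exp(-5*t), exp(-5*t)]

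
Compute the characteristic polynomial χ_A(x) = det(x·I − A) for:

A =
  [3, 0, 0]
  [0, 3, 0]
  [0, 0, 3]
x^3 - 9*x^2 + 27*x - 27

Expanding det(x·I − A) (e.g. by cofactor expansion or by noting that A is similar to its Jordan form J, which has the same characteristic polynomial as A) gives
  χ_A(x) = x^3 - 9*x^2 + 27*x - 27
which factors as (x - 3)^3. The eigenvalues (with algebraic multiplicities) are λ = 3 with multiplicity 3.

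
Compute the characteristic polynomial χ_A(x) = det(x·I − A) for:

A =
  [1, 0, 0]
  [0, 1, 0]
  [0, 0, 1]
x^3 - 3*x^2 + 3*x - 1

Expanding det(x·I − A) (e.g. by cofactor expansion or by noting that A is similar to its Jordan form J, which has the same characteristic polynomial as A) gives
  χ_A(x) = x^3 - 3*x^2 + 3*x - 1
which factors as (x - 1)^3. The eigenvalues (with algebraic multiplicities) are λ = 1 with multiplicity 3.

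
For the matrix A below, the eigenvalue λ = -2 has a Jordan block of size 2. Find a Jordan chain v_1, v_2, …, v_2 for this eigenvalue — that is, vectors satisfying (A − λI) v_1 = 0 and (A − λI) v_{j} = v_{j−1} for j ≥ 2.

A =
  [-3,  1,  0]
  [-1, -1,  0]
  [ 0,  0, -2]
A Jordan chain for λ = -2 of length 2:
v_1 = (-1, -1, 0)ᵀ
v_2 = (1, 0, 0)ᵀ

Let N = A − (-2)·I. We want v_2 with N^2 v_2 = 0 but N^1 v_2 ≠ 0; then v_{j-1} := N · v_j for j = 2, …, 2.

Pick v_2 = (1, 0, 0)ᵀ.
Then v_1 = N · v_2 = (-1, -1, 0)ᵀ.

Sanity check: (A − (-2)·I) v_1 = (0, 0, 0)ᵀ = 0. ✓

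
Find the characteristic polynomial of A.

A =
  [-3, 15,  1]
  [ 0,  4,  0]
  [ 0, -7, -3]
x^3 + 2*x^2 - 15*x - 36

Expanding det(x·I − A) (e.g. by cofactor expansion or by noting that A is similar to its Jordan form J, which has the same characteristic polynomial as A) gives
  χ_A(x) = x^3 + 2*x^2 - 15*x - 36
which factors as (x - 4)*(x + 3)^2. The eigenvalues (with algebraic multiplicities) are λ = -3 with multiplicity 2, λ = 4 with multiplicity 1.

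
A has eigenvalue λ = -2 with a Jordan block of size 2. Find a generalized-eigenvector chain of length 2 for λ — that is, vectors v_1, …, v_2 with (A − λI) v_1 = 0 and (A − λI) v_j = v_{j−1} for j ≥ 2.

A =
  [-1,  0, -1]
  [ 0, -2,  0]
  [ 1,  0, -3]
A Jordan chain for λ = -2 of length 2:
v_1 = (1, 0, 1)ᵀ
v_2 = (1, 0, 0)ᵀ

Let N = A − (-2)·I. We want v_2 with N^2 v_2 = 0 but N^1 v_2 ≠ 0; then v_{j-1} := N · v_j for j = 2, …, 2.

Pick v_2 = (1, 0, 0)ᵀ.
Then v_1 = N · v_2 = (1, 0, 1)ᵀ.

Sanity check: (A − (-2)·I) v_1 = (0, 0, 0)ᵀ = 0. ✓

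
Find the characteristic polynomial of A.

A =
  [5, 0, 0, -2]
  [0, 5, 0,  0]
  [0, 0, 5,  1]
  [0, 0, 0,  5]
x^4 - 20*x^3 + 150*x^2 - 500*x + 625

Expanding det(x·I − A) (e.g. by cofactor expansion or by noting that A is similar to its Jordan form J, which has the same characteristic polynomial as A) gives
  χ_A(x) = x^4 - 20*x^3 + 150*x^2 - 500*x + 625
which factors as (x - 5)^4. The eigenvalues (with algebraic multiplicities) are λ = 5 with multiplicity 4.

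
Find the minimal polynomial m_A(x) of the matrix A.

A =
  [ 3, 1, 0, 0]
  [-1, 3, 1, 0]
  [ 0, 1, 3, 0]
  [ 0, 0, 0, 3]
x^3 - 9*x^2 + 27*x - 27

The characteristic polynomial is χ_A(x) = (x - 3)^4, so the eigenvalues are known. The minimal polynomial is
  m_A(x) = Π_λ (x − λ)^{k_λ}
where k_λ is the size of the *largest* Jordan block for λ (equivalently, the smallest k with (A − λI)^k v = 0 for every generalised eigenvector v of λ).

  λ = 3: largest Jordan block has size 3, contributing (x − 3)^3

So m_A(x) = (x - 3)^3 = x^3 - 9*x^2 + 27*x - 27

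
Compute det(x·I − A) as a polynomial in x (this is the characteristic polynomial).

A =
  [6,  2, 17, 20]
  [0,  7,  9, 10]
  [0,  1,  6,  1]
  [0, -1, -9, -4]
x^4 - 15*x^3 + 54*x^2 + 108*x - 648

Expanding det(x·I − A) (e.g. by cofactor expansion or by noting that A is similar to its Jordan form J, which has the same characteristic polynomial as A) gives
  χ_A(x) = x^4 - 15*x^3 + 54*x^2 + 108*x - 648
which factors as (x - 6)^3*(x + 3). The eigenvalues (with algebraic multiplicities) are λ = -3 with multiplicity 1, λ = 6 with multiplicity 3.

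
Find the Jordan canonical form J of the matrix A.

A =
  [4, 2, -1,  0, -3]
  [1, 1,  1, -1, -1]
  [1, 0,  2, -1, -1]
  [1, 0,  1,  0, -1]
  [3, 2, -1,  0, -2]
J_3(1) ⊕ J_1(1) ⊕ J_1(1)

The characteristic polynomial is
  det(x·I − A) = x^5 - 5*x^4 + 10*x^3 - 10*x^2 + 5*x - 1 = (x - 1)^5

Eigenvalues and multiplicities (the geometric multiplicity of λ is n − rank(A − λI), which equals the number of Jordan blocks for λ):
  λ = 1: algebraic multiplicity = 5, geometric multiplicity = 3

Determining the block sizes for each eigenvalue:
  λ = 1: with am = 5 and gm = 3, the partition is not yet determined (e.g. several partitions of 5 into 3 parts exist). Let N = A − (1)·I. Computing rank(N^1) = 2, rank(N^2) = 1, rank(N^3) = 0; the number of blocks of size ≥ j is rank(N^{j−1}) − rank(N^j), giving [3, 1, 1]. So we have 1 block(s) of size 3, 2 block(s) of size 1 → block sizes [3, 1, 1]

Assembling the blocks gives a Jordan form
J =
  [1, 1, 0, 0, 0]
  [0, 1, 1, 0, 0]
  [0, 0, 1, 0, 0]
  [0, 0, 0, 1, 0]
  [0, 0, 0, 0, 1]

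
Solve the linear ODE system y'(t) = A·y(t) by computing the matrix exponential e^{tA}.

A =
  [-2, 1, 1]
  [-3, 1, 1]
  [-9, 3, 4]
e^{tA} =
  [-3*t^2*exp(t)/2 - 3*t*exp(t) + exp(t), t*exp(t), t^2*exp(t)/2 + t*exp(t)]
  [-3*t*exp(t), exp(t), t*exp(t)]
  [-9*t^2*exp(t)/2 - 9*t*exp(t), 3*t*exp(t), 3*t^2*exp(t)/2 + 3*t*exp(t) + exp(t)]

Strategy: write A = P · J · P⁻¹ where J is a Jordan canonical form, so e^{tA} = P · e^{tJ} · P⁻¹, and e^{tJ} can be computed block-by-block.

A has Jordan form
J =
  [1, 1, 0]
  [0, 1, 1]
  [0, 0, 1]
(up to reordering of blocks).

Per-block formulas:
  For a 3×3 Jordan block J_3(1): exp(t · J_3(1)) = e^(1t)·(I + t·N + (t^2/2)·N^2), where N is the 3×3 nilpotent shift.

After assembling e^{tJ} and conjugating by P, we get:

e^{tA} =
  [-3*t^2*exp(t)/2 - 3*t*exp(t) + exp(t), t*exp(t), t^2*exp(t)/2 + t*exp(t)]
  [-3*t*exp(t), exp(t), t*exp(t)]
  [-9*t^2*exp(t)/2 - 9*t*exp(t), 3*t*exp(t), 3*t^2*exp(t)/2 + 3*t*exp(t) + exp(t)]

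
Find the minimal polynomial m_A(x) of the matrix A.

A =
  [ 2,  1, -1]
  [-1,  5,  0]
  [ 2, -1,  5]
x^3 - 12*x^2 + 48*x - 64

The characteristic polynomial is χ_A(x) = (x - 4)^3, so the eigenvalues are known. The minimal polynomial is
  m_A(x) = Π_λ (x − λ)^{k_λ}
where k_λ is the size of the *largest* Jordan block for λ (equivalently, the smallest k with (A − λI)^k v = 0 for every generalised eigenvector v of λ).

  λ = 4: largest Jordan block has size 3, contributing (x − 4)^3

So m_A(x) = (x - 4)^3 = x^3 - 12*x^2 + 48*x - 64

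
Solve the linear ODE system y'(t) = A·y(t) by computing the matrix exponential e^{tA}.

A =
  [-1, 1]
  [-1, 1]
e^{tA} =
  [1 - t, t]
  [-t, t + 1]

Strategy: write A = P · J · P⁻¹ where J is a Jordan canonical form, so e^{tA} = P · e^{tJ} · P⁻¹, and e^{tJ} can be computed block-by-block.

A has Jordan form
J =
  [0, 1]
  [0, 0]
(up to reordering of blocks).

Per-block formulas:
  For a 2×2 Jordan block J_2(0): exp(t · J_2(0)) = e^(0t)·(I + t·N), where N is the 2×2 nilpotent shift.

After assembling e^{tJ} and conjugating by P, we get:

e^{tA} =
  [1 - t, t]
  [-t, t + 1]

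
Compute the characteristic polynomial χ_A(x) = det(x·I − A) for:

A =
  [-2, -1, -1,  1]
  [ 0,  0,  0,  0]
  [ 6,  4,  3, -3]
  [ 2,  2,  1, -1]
x^4

Expanding det(x·I − A) (e.g. by cofactor expansion or by noting that A is similar to its Jordan form J, which has the same characteristic polynomial as A) gives
  χ_A(x) = x^4
which factors as x^4. The eigenvalues (with algebraic multiplicities) are λ = 0 with multiplicity 4.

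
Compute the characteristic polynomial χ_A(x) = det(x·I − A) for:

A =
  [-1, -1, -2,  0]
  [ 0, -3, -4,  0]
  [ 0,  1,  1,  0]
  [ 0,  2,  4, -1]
x^4 + 4*x^3 + 6*x^2 + 4*x + 1

Expanding det(x·I − A) (e.g. by cofactor expansion or by noting that A is similar to its Jordan form J, which has the same characteristic polynomial as A) gives
  χ_A(x) = x^4 + 4*x^3 + 6*x^2 + 4*x + 1
which factors as (x + 1)^4. The eigenvalues (with algebraic multiplicities) are λ = -1 with multiplicity 4.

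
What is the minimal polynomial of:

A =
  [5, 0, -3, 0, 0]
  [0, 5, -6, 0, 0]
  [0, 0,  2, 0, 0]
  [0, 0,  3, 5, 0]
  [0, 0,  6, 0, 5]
x^2 - 7*x + 10

The characteristic polynomial is χ_A(x) = (x - 5)^4*(x - 2), so the eigenvalues are known. The minimal polynomial is
  m_A(x) = Π_λ (x − λ)^{k_λ}
where k_λ is the size of the *largest* Jordan block for λ (equivalently, the smallest k with (A − λI)^k v = 0 for every generalised eigenvector v of λ).

  λ = 2: largest Jordan block has size 1, contributing (x − 2)
  λ = 5: largest Jordan block has size 1, contributing (x − 5)

So m_A(x) = (x - 5)*(x - 2) = x^2 - 7*x + 10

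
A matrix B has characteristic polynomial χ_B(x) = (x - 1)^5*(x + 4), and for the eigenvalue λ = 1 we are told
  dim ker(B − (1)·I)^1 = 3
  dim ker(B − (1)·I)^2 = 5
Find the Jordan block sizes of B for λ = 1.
Block sizes for λ = 1: [2, 2, 1]

From the dimensions of kernels of powers, the number of Jordan blocks of size at least j is d_j − d_{j−1} where d_j = dim ker(N^j) (with d_0 = 0). Computing the differences gives [3, 2].
The number of blocks of size exactly k is (#blocks of size ≥ k) − (#blocks of size ≥ k + 1), so the partition is: 1 block(s) of size 1, 2 block(s) of size 2.
In nonincreasing order the block sizes are [2, 2, 1].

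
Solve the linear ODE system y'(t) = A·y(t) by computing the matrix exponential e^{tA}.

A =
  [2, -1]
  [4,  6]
e^{tA} =
  [-2*t*exp(4*t) + exp(4*t), -t*exp(4*t)]
  [4*t*exp(4*t), 2*t*exp(4*t) + exp(4*t)]

Strategy: write A = P · J · P⁻¹ where J is a Jordan canonical form, so e^{tA} = P · e^{tJ} · P⁻¹, and e^{tJ} can be computed block-by-block.

A has Jordan form
J =
  [4, 1]
  [0, 4]
(up to reordering of blocks).

Per-block formulas:
  For a 2×2 Jordan block J_2(4): exp(t · J_2(4)) = e^(4t)·(I + t·N), where N is the 2×2 nilpotent shift.

After assembling e^{tJ} and conjugating by P, we get:

e^{tA} =
  [-2*t*exp(4*t) + exp(4*t), -t*exp(4*t)]
  [4*t*exp(4*t), 2*t*exp(4*t) + exp(4*t)]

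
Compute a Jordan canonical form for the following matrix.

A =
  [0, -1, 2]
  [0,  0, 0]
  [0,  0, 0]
J_2(0) ⊕ J_1(0)

The characteristic polynomial is
  det(x·I − A) = x^3

Eigenvalues and multiplicities (the geometric multiplicity of λ is n − rank(A − λI), which equals the number of Jordan blocks for λ):
  λ = 0: algebraic multiplicity = 3, geometric multiplicity = 2

Determining the block sizes for each eigenvalue:
  λ = 0: 2 blocks summing to 3 forces exactly one block of size 2 and the rest size 1 → block sizes [2, 1]

Assembling the blocks gives a Jordan form
J =
  [0, 1, 0]
  [0, 0, 0]
  [0, 0, 0]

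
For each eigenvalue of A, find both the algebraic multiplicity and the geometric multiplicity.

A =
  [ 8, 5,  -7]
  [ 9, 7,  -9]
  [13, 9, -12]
λ = 1: alg = 3, geom = 1

Step 1 — factor the characteristic polynomial to read off the algebraic multiplicities:
  χ_A(x) = (x - 1)^3

Step 2 — compute geometric multiplicities via the rank-nullity identity g(λ) = n − rank(A − λI):
  rank(A − (1)·I) = 2, so dim ker(A − (1)·I) = n − 2 = 1

Summary:
  λ = 1: algebraic multiplicity = 3, geometric multiplicity = 1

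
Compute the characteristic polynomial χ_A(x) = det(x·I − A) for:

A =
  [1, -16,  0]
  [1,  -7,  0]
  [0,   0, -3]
x^3 + 9*x^2 + 27*x + 27

Expanding det(x·I − A) (e.g. by cofactor expansion or by noting that A is similar to its Jordan form J, which has the same characteristic polynomial as A) gives
  χ_A(x) = x^3 + 9*x^2 + 27*x + 27
which factors as (x + 3)^3. The eigenvalues (with algebraic multiplicities) are λ = -3 with multiplicity 3.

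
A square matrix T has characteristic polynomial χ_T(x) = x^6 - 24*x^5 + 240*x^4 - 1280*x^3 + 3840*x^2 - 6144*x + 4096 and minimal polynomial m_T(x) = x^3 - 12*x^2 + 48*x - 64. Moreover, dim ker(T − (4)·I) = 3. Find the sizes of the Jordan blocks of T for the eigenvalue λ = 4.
Block sizes for λ = 4: [3, 2, 1]

Step 1 — from the characteristic polynomial, algebraic multiplicity of λ = 4 is 6. From dim ker(T − (4)·I) = 3, there are exactly 3 Jordan blocks for λ = 4.
Step 2 — from the minimal polynomial, the factor (x − 4)^3 tells us the largest block for λ = 4 has size 3.
Step 3 — with total size 6, 3 blocks, and largest block 3, the block sizes (in nonincreasing order) are [3, 2, 1].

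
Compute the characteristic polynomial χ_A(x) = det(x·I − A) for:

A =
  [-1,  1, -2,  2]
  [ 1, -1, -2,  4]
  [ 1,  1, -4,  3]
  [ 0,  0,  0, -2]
x^4 + 8*x^3 + 24*x^2 + 32*x + 16

Expanding det(x·I − A) (e.g. by cofactor expansion or by noting that A is similar to its Jordan form J, which has the same characteristic polynomial as A) gives
  χ_A(x) = x^4 + 8*x^3 + 24*x^2 + 32*x + 16
which factors as (x + 2)^4. The eigenvalues (with algebraic multiplicities) are λ = -2 with multiplicity 4.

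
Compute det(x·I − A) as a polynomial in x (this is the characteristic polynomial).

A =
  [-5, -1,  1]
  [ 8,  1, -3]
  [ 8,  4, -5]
x^3 + 9*x^2 + 27*x + 27

Expanding det(x·I − A) (e.g. by cofactor expansion or by noting that A is similar to its Jordan form J, which has the same characteristic polynomial as A) gives
  χ_A(x) = x^3 + 9*x^2 + 27*x + 27
which factors as (x + 3)^3. The eigenvalues (with algebraic multiplicities) are λ = -3 with multiplicity 3.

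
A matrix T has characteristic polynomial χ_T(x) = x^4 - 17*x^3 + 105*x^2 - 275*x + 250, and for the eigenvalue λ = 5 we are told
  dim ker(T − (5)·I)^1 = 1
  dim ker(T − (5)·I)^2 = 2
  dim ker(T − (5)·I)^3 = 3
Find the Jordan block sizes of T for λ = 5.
Block sizes for λ = 5: [3]

From the dimensions of kernels of powers, the number of Jordan blocks of size at least j is d_j − d_{j−1} where d_j = dim ker(N^j) (with d_0 = 0). Computing the differences gives [1, 1, 1].
The number of blocks of size exactly k is (#blocks of size ≥ k) − (#blocks of size ≥ k + 1), so the partition is: 1 block(s) of size 3.
In nonincreasing order the block sizes are [3].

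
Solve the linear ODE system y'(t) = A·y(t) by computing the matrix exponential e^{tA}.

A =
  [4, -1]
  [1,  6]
e^{tA} =
  [-t*exp(5*t) + exp(5*t), -t*exp(5*t)]
  [t*exp(5*t), t*exp(5*t) + exp(5*t)]

Strategy: write A = P · J · P⁻¹ where J is a Jordan canonical form, so e^{tA} = P · e^{tJ} · P⁻¹, and e^{tJ} can be computed block-by-block.

A has Jordan form
J =
  [5, 1]
  [0, 5]
(up to reordering of blocks).

Per-block formulas:
  For a 2×2 Jordan block J_2(5): exp(t · J_2(5)) = e^(5t)·(I + t·N), where N is the 2×2 nilpotent shift.

After assembling e^{tJ} and conjugating by P, we get:

e^{tA} =
  [-t*exp(5*t) + exp(5*t), -t*exp(5*t)]
  [t*exp(5*t), t*exp(5*t) + exp(5*t)]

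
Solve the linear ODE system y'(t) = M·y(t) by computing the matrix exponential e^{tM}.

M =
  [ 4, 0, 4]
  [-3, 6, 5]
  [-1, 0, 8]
e^{tM} =
  [-2*t*exp(6*t) + exp(6*t), 0, 4*t*exp(6*t)]
  [t^2*exp(6*t)/2 - 3*t*exp(6*t), exp(6*t), -t^2*exp(6*t) + 5*t*exp(6*t)]
  [-t*exp(6*t), 0, 2*t*exp(6*t) + exp(6*t)]

Strategy: write M = P · J · P⁻¹ where J is a Jordan canonical form, so e^{tM} = P · e^{tJ} · P⁻¹, and e^{tJ} can be computed block-by-block.

M has Jordan form
J =
  [6, 1, 0]
  [0, 6, 1]
  [0, 0, 6]
(up to reordering of blocks).

Per-block formulas:
  For a 3×3 Jordan block J_3(6): exp(t · J_3(6)) = e^(6t)·(I + t·N + (t^2/2)·N^2), where N is the 3×3 nilpotent shift.

After assembling e^{tJ} and conjugating by P, we get:

e^{tM} =
  [-2*t*exp(6*t) + exp(6*t), 0, 4*t*exp(6*t)]
  [t^2*exp(6*t)/2 - 3*t*exp(6*t), exp(6*t), -t^2*exp(6*t) + 5*t*exp(6*t)]
  [-t*exp(6*t), 0, 2*t*exp(6*t) + exp(6*t)]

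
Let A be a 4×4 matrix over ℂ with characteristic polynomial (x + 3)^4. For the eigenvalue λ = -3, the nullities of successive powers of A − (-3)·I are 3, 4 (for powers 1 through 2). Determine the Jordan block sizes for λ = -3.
Block sizes for λ = -3: [2, 1, 1]

From the dimensions of kernels of powers, the number of Jordan blocks of size at least j is d_j − d_{j−1} where d_j = dim ker(N^j) (with d_0 = 0). Computing the differences gives [3, 1].
The number of blocks of size exactly k is (#blocks of size ≥ k) − (#blocks of size ≥ k + 1), so the partition is: 2 block(s) of size 1, 1 block(s) of size 2.
In nonincreasing order the block sizes are [2, 1, 1].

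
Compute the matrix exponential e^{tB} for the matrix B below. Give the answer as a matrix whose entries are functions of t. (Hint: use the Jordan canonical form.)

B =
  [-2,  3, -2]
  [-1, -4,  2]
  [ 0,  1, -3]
e^{tB} =
  [-t^2*exp(-3*t) + t*exp(-3*t) + exp(-3*t), -t^2*exp(-3*t) + 3*t*exp(-3*t), 2*t^2*exp(-3*t) - 2*t*exp(-3*t)]
  [-t*exp(-3*t), -t*exp(-3*t) + exp(-3*t), 2*t*exp(-3*t)]
  [-t^2*exp(-3*t)/2, -t^2*exp(-3*t)/2 + t*exp(-3*t), t^2*exp(-3*t) + exp(-3*t)]

Strategy: write B = P · J · P⁻¹ where J is a Jordan canonical form, so e^{tB} = P · e^{tJ} · P⁻¹, and e^{tJ} can be computed block-by-block.

B has Jordan form
J =
  [-3,  1,  0]
  [ 0, -3,  1]
  [ 0,  0, -3]
(up to reordering of blocks).

Per-block formulas:
  For a 3×3 Jordan block J_3(-3): exp(t · J_3(-3)) = e^(-3t)·(I + t·N + (t^2/2)·N^2), where N is the 3×3 nilpotent shift.

After assembling e^{tJ} and conjugating by P, we get:

e^{tB} =
  [-t^2*exp(-3*t) + t*exp(-3*t) + exp(-3*t), -t^2*exp(-3*t) + 3*t*exp(-3*t), 2*t^2*exp(-3*t) - 2*t*exp(-3*t)]
  [-t*exp(-3*t), -t*exp(-3*t) + exp(-3*t), 2*t*exp(-3*t)]
  [-t^2*exp(-3*t)/2, -t^2*exp(-3*t)/2 + t*exp(-3*t), t^2*exp(-3*t) + exp(-3*t)]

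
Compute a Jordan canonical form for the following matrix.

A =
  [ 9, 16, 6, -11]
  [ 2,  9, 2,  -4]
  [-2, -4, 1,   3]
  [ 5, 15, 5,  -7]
J_3(3) ⊕ J_1(3)

The characteristic polynomial is
  det(x·I − A) = x^4 - 12*x^3 + 54*x^2 - 108*x + 81 = (x - 3)^4

Eigenvalues and multiplicities (the geometric multiplicity of λ is n − rank(A − λI), which equals the number of Jordan blocks for λ):
  λ = 3: algebraic multiplicity = 4, geometric multiplicity = 2

Determining the block sizes for each eigenvalue:
  λ = 3: with am = 4 and gm = 2, the partition is not yet determined (e.g. several partitions of 4 into 2 parts exist). Let N = A − (3)·I. Computing rank(N^1) = 2, rank(N^2) = 1, rank(N^3) = 0; the number of blocks of size ≥ j is rank(N^{j−1}) − rank(N^j), giving [2, 1, 1]. So we have 1 block(s) of size 3, 1 block(s) of size 1 → block sizes [3, 1]

Assembling the blocks gives a Jordan form
J =
  [3, 1, 0, 0]
  [0, 3, 1, 0]
  [0, 0, 3, 0]
  [0, 0, 0, 3]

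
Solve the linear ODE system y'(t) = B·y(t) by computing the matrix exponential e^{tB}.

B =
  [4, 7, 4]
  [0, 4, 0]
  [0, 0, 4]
e^{tB} =
  [exp(4*t), 7*t*exp(4*t), 4*t*exp(4*t)]
  [0, exp(4*t), 0]
  [0, 0, exp(4*t)]

Strategy: write B = P · J · P⁻¹ where J is a Jordan canonical form, so e^{tB} = P · e^{tJ} · P⁻¹, and e^{tJ} can be computed block-by-block.

B has Jordan form
J =
  [4, 1, 0]
  [0, 4, 0]
  [0, 0, 4]
(up to reordering of blocks).

Per-block formulas:
  For a 1×1 block at λ = 4: exp(t · [4]) = [e^(4t)].
  For a 2×2 Jordan block J_2(4): exp(t · J_2(4)) = e^(4t)·(I + t·N), where N is the 2×2 nilpotent shift.

After assembling e^{tJ} and conjugating by P, we get:

e^{tB} =
  [exp(4*t), 7*t*exp(4*t), 4*t*exp(4*t)]
  [0, exp(4*t), 0]
  [0, 0, exp(4*t)]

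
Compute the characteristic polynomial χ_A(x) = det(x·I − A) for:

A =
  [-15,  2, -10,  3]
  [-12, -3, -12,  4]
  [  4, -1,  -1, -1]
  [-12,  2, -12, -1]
x^4 + 20*x^3 + 150*x^2 + 500*x + 625

Expanding det(x·I − A) (e.g. by cofactor expansion or by noting that A is similar to its Jordan form J, which has the same characteristic polynomial as A) gives
  χ_A(x) = x^4 + 20*x^3 + 150*x^2 + 500*x + 625
which factors as (x + 5)^4. The eigenvalues (with algebraic multiplicities) are λ = -5 with multiplicity 4.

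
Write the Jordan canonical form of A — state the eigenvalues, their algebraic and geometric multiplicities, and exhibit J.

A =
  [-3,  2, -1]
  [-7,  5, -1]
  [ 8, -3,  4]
J_3(2)

The characteristic polynomial is
  det(x·I − A) = x^3 - 6*x^2 + 12*x - 8 = (x - 2)^3

Eigenvalues and multiplicities (the geometric multiplicity of λ is n − rank(A − λI), which equals the number of Jordan blocks for λ):
  λ = 2: algebraic multiplicity = 3, geometric multiplicity = 1

Determining the block sizes for each eigenvalue:
  λ = 2: one block (gm = 1), so the single block has size am = 3 → block sizes [3]

Assembling the blocks gives a Jordan form
J =
  [2, 1, 0]
  [0, 2, 1]
  [0, 0, 2]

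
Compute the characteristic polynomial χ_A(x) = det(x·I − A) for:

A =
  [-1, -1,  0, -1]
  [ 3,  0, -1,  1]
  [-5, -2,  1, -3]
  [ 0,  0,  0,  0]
x^4

Expanding det(x·I − A) (e.g. by cofactor expansion or by noting that A is similar to its Jordan form J, which has the same characteristic polynomial as A) gives
  χ_A(x) = x^4
which factors as x^4. The eigenvalues (with algebraic multiplicities) are λ = 0 with multiplicity 4.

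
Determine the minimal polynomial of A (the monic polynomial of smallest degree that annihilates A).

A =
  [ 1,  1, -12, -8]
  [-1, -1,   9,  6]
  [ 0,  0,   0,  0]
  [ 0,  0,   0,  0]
x^3

The characteristic polynomial is χ_A(x) = x^4, so the eigenvalues are known. The minimal polynomial is
  m_A(x) = Π_λ (x − λ)^{k_λ}
where k_λ is the size of the *largest* Jordan block for λ (equivalently, the smallest k with (A − λI)^k v = 0 for every generalised eigenvector v of λ).

  λ = 0: largest Jordan block has size 3, contributing (x − 0)^3

So m_A(x) = x^3 = x^3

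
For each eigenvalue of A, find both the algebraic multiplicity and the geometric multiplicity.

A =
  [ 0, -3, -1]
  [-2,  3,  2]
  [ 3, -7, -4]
λ = -1: alg = 2, geom = 1; λ = 1: alg = 1, geom = 1

Step 1 — factor the characteristic polynomial to read off the algebraic multiplicities:
  χ_A(x) = (x - 1)*(x + 1)^2

Step 2 — compute geometric multiplicities via the rank-nullity identity g(λ) = n − rank(A − λI):
  rank(A − (-1)·I) = 2, so dim ker(A − (-1)·I) = n − 2 = 1
  rank(A − (1)·I) = 2, so dim ker(A − (1)·I) = n − 2 = 1

Summary:
  λ = -1: algebraic multiplicity = 2, geometric multiplicity = 1
  λ = 1: algebraic multiplicity = 1, geometric multiplicity = 1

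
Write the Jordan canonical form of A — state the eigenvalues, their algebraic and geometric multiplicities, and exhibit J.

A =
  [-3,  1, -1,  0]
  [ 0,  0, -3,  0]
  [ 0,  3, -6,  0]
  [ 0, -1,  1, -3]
J_2(-3) ⊕ J_1(-3) ⊕ J_1(-3)

The characteristic polynomial is
  det(x·I − A) = x^4 + 12*x^3 + 54*x^2 + 108*x + 81 = (x + 3)^4

Eigenvalues and multiplicities (the geometric multiplicity of λ is n − rank(A − λI), which equals the number of Jordan blocks for λ):
  λ = -3: algebraic multiplicity = 4, geometric multiplicity = 3

Determining the block sizes for each eigenvalue:
  λ = -3: 3 blocks summing to 4 forces exactly one block of size 2 and the rest size 1 → block sizes [2, 1, 1]

Assembling the blocks gives a Jordan form
J =
  [-3,  1,  0,  0]
  [ 0, -3,  0,  0]
  [ 0,  0, -3,  0]
  [ 0,  0,  0, -3]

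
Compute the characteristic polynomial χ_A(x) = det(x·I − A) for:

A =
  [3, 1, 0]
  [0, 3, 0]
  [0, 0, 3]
x^3 - 9*x^2 + 27*x - 27

Expanding det(x·I − A) (e.g. by cofactor expansion or by noting that A is similar to its Jordan form J, which has the same characteristic polynomial as A) gives
  χ_A(x) = x^3 - 9*x^2 + 27*x - 27
which factors as (x - 3)^3. The eigenvalues (with algebraic multiplicities) are λ = 3 with multiplicity 3.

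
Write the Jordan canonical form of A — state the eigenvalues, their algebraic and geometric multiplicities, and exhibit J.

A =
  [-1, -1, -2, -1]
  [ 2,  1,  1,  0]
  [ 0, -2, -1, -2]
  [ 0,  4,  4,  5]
J_3(1) ⊕ J_1(1)

The characteristic polynomial is
  det(x·I − A) = x^4 - 4*x^3 + 6*x^2 - 4*x + 1 = (x - 1)^4

Eigenvalues and multiplicities (the geometric multiplicity of λ is n − rank(A − λI), which equals the number of Jordan blocks for λ):
  λ = 1: algebraic multiplicity = 4, geometric multiplicity = 2

Determining the block sizes for each eigenvalue:
  λ = 1: with am = 4 and gm = 2, the partition is not yet determined (e.g. several partitions of 4 into 2 parts exist). Let N = A − (1)·I. Computing rank(N^1) = 2, rank(N^2) = 1, rank(N^3) = 0; the number of blocks of size ≥ j is rank(N^{j−1}) − rank(N^j), giving [2, 1, 1]. So we have 1 block(s) of size 3, 1 block(s) of size 1 → block sizes [3, 1]

Assembling the blocks gives a Jordan form
J =
  [1, 1, 0, 0]
  [0, 1, 1, 0]
  [0, 0, 1, 0]
  [0, 0, 0, 1]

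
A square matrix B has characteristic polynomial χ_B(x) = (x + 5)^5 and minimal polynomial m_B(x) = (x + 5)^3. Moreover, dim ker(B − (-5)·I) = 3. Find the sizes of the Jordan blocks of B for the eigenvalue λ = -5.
Block sizes for λ = -5: [3, 1, 1]

Step 1 — from the characteristic polynomial, algebraic multiplicity of λ = -5 is 5. From dim ker(B − (-5)·I) = 3, there are exactly 3 Jordan blocks for λ = -5.
Step 2 — from the minimal polynomial, the factor (x + 5)^3 tells us the largest block for λ = -5 has size 3.
Step 3 — with total size 5, 3 blocks, and largest block 3, the block sizes (in nonincreasing order) are [3, 1, 1].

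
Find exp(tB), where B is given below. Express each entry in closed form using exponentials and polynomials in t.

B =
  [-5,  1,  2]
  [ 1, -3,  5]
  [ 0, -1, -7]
e^{tB} =
  [t^2*exp(-5*t)/2 + exp(-5*t), t*exp(-5*t), t^2*exp(-5*t)/2 + 2*t*exp(-5*t)]
  [t^2*exp(-5*t) + t*exp(-5*t), 2*t*exp(-5*t) + exp(-5*t), t^2*exp(-5*t) + 5*t*exp(-5*t)]
  [-t^2*exp(-5*t)/2, -t*exp(-5*t), -t^2*exp(-5*t)/2 - 2*t*exp(-5*t) + exp(-5*t)]

Strategy: write B = P · J · P⁻¹ where J is a Jordan canonical form, so e^{tB} = P · e^{tJ} · P⁻¹, and e^{tJ} can be computed block-by-block.

B has Jordan form
J =
  [-5,  1,  0]
  [ 0, -5,  1]
  [ 0,  0, -5]
(up to reordering of blocks).

Per-block formulas:
  For a 3×3 Jordan block J_3(-5): exp(t · J_3(-5)) = e^(-5t)·(I + t·N + (t^2/2)·N^2), where N is the 3×3 nilpotent shift.

After assembling e^{tJ} and conjugating by P, we get:

e^{tB} =
  [t^2*exp(-5*t)/2 + exp(-5*t), t*exp(-5*t), t^2*exp(-5*t)/2 + 2*t*exp(-5*t)]
  [t^2*exp(-5*t) + t*exp(-5*t), 2*t*exp(-5*t) + exp(-5*t), t^2*exp(-5*t) + 5*t*exp(-5*t)]
  [-t^2*exp(-5*t)/2, -t*exp(-5*t), -t^2*exp(-5*t)/2 - 2*t*exp(-5*t) + exp(-5*t)]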